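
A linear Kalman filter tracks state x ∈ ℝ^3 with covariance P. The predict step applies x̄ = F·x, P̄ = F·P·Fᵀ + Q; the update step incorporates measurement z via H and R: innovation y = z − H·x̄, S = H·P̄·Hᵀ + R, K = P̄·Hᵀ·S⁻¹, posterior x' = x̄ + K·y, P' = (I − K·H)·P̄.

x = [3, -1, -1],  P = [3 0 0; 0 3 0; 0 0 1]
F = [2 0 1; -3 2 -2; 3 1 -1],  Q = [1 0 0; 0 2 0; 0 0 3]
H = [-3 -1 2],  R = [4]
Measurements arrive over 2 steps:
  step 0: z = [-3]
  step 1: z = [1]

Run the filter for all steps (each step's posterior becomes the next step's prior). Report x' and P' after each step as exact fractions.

step 0: x' = [15/7, -74/21, 3/7], P' = [82/7 -328/21 71/7; -328/21 2306/63 -41/7; 71/7 -41/7 94/7]
step 1: x' = [811/165, -100/9, 241/99], P' = [5593/55 -245 988/33; -245 5587/9 -176/3; 988/33 -176/3 1544/99]

step 0: x̄ = F·x = [5, -9, 9]
step 0: P̄ = F·P·Fᵀ + Q = [14 -20 17; -20 45 -19; 17 -19 34]
step 0: y = z − H·x̄ = [-15]
step 0: S = H·P̄·Hᵀ + R = [63]
step 0: K = P̄·Hᵀ·S⁻¹ = [4/21; -23/63; 4/7]
step 0: x' = x̄ + K·y = [15/7, -74/21, 3/7]
step 0: P' = (I − K·H)·P̄ = [82/7 -328/21 71/7; -328/21 2306/63 -41/7; 71/7 -41/7 94/7]
step 1: x̄ = F·x = [33/7, -43/3, 52/21]
step 1: P̄ = F·P·Fᵀ + Q = [713/7 -727/3 628/21; -727/3 5972/9 -533/9; 628/21 -533/9 983/63]
step 1: y = z − H·x̄ = [-29/7]
step 1: S = H·P̄·Hᵀ + R = [495/7]
step 1: K = P̄·Hᵀ·S⁻¹ = [-8/165; -7/9; 1/99]
step 1: x' = x̄ + K·y = [811/165, -100/9, 241/99]
step 1: P' = (I − K·H)·P̄ = [5593/55 -245 988/33; -245 5587/9 -176/3; 988/33 -176/3 1544/99]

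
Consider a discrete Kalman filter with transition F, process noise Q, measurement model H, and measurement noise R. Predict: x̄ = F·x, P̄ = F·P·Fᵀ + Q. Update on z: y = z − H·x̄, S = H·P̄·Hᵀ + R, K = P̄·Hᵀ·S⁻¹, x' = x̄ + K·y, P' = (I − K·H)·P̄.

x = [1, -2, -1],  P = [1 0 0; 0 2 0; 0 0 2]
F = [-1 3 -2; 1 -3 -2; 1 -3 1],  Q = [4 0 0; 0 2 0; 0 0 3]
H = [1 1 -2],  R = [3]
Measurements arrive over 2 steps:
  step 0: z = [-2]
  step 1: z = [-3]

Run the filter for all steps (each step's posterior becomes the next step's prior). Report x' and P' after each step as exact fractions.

step 0: x' = [-449/169, 1449/169, 678/169], P' = [883/169 -1067/169 -191/169; -1067/169 4757/169 1863/169; -191/169 1863/169 920/169]
step 1: x' = [70672/98341, -822786/98341, -237592/98341], P' = [907150/98341 -2273418/98341 -764302/98341; -2273418/98341 9625248/98341 3791802/98341; -764302/98341 3791802/98341 1604485/98341]

step 0: x̄ = F·x = [-5, 9, 6]
step 0: P̄ = F·P·Fᵀ + Q = [31 -11 -23; -11 29 15; -23 15 24]
step 0: y = z − H·x̄ = [6]
step 0: S = H·P̄·Hᵀ + R = [169]
step 0: K = P̄·Hᵀ·S⁻¹ = [66/169; -12/169; -56/169]
step 0: x' = x̄ + K·y = [-449/169, 1449/169, 678/169]
step 0: P' = (I − K·H)·P̄ = [883/169 -1067/169 -191/169; -1067/169 4757/169 1863/169; -191/169 1863/169 920/169]
step 1: x̄ = F·x = [3440/169, -6152/169, -4118/169]
step 1: P̄ = F·P·Fᵀ + Q = [31334/169 -46418/169 -34598/169; -46418/169 77236/169 54038/169; -34598/169 54038/169 39965/169]
step 1: y = z − H·x̄ = [-6031/169]
step 1: S = H·P̄·Hᵀ + R = [98341/169]
step 1: K = P̄·Hᵀ·S⁻¹ = [54112/98341; -77258/98341; -60490/98341]
step 1: x' = x̄ + K·y = [70672/98341, -822786/98341, -237592/98341]
step 1: P' = (I − K·H)·P̄ = [907150/98341 -2273418/98341 -764302/98341; -2273418/98341 9625248/98341 3791802/98341; -764302/98341 3791802/98341 1604485/98341]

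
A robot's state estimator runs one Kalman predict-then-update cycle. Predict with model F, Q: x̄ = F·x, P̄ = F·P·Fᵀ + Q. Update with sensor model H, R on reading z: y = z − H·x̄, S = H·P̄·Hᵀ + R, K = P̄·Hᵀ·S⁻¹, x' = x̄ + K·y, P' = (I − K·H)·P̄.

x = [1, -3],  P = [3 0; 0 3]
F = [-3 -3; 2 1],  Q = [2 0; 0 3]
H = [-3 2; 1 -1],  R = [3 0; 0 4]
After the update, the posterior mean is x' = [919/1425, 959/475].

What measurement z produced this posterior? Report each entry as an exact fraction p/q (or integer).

z = [2, -2]

x̄ = F·x = [6, -1]
P̄ = F·P·Fᵀ + Q = [56 -27; -27 18]
S = H·P̄·Hᵀ + R = [903 -339; -339 132]
K = P̄·Hᵀ·S⁻¹ = [-389/1425 -103/1425; 21/475 -108/475]
x' − x̄ = [-7631/1425, 1434/475] = K·y
y = (KᵀK)⁻¹·Kᵀ·(x' − x̄) = [22, -9]
z = y + H·x̄ = [22, -9] + [-20, 7] = [2, -2]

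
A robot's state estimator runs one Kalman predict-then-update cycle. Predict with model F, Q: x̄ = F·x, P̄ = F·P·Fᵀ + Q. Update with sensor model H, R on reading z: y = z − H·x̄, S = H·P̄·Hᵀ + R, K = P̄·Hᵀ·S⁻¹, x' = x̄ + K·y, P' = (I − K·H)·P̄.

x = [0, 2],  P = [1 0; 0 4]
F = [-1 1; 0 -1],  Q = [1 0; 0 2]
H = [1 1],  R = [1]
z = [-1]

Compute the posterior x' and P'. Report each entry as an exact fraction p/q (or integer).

x' = [8/5, -12/5]
P' = [26/5 -24/5; -24/5 26/5]

x̄ = F·x = [2, -2]
P̄ = F·P·Fᵀ + Q = [6 -4; -4 6]
y = z − H·x̄ = [-1]
S = H·P̄·Hᵀ + R = [5]
K = P̄·Hᵀ·S⁻¹ = [2/5; 2/5]
x' = x̄ + K·y = [8/5, -12/5]
P' = (I − K·H)·P̄ = [26/5 -24/5; -24/5 26/5]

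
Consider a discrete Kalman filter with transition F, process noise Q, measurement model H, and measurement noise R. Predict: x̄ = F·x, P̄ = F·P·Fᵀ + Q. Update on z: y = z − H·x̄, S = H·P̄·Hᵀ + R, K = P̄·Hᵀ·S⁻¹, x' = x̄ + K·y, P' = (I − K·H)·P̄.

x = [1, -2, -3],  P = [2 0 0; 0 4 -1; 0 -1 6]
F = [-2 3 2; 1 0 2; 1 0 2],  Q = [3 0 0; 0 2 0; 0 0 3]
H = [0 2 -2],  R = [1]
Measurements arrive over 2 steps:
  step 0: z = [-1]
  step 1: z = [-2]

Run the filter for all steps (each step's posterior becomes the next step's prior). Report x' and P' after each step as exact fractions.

step 0: x' = [-14, -109/21, -33/7], P' = [59 14 14; 14 572/21 190/7; 14 190/7 191/7]
step 1: x' = [3, -500/21, -160/7], P' = [639 168 168; 168 4733/21 1577/7; 168 1577/7 1578/7]

step 0: x̄ = F·x = [-14, -5, -5]
step 0: P̄ = F·P·Fᵀ + Q = [59 14 14; 14 28 26; 14 26 29]
step 0: y = z − H·x̄ = [-1]
step 0: S = H·P̄·Hᵀ + R = [21]
step 0: K = P̄·Hᵀ·S⁻¹ = [0; 4/21; -2/7]
step 0: x' = x̄ + K·y = [-14, -109/21, -33/7]
step 0: P' = (I − K·H)·P̄ = [59 14 14; 14 572/21 190/7; 14 190/7 191/7]
step 1: x̄ = F·x = [3, -164/7, -164/7]
step 1: P̄ = F·P·Fᵀ + Q = [639 168 168; 168 1583/7 1569/7; 168 1569/7 1590/7]
step 1: y = z − H·x̄ = [-2]
step 1: S = H·P̄·Hᵀ + R = [21]
step 1: K = P̄·Hᵀ·S⁻¹ = [0; 4/21; -2/7]
step 1: x' = x̄ + K·y = [3, -500/21, -160/7]
step 1: P' = (I − K·H)·P̄ = [639 168 168; 168 4733/21 1577/7; 168 1577/7 1578/7]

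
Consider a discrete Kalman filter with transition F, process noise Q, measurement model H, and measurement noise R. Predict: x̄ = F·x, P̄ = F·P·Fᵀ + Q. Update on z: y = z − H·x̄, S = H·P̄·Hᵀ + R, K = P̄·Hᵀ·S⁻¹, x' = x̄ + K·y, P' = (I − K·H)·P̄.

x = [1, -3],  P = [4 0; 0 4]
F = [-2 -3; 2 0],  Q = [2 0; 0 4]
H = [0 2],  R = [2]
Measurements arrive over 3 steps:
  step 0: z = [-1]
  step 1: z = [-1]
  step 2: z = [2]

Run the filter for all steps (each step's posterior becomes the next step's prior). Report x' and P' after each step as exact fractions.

step 0: x' = [367/41, -18/41], P' = [1702/41 -16/41; -16/41 20/41]
step 1: x' = [15088/13985, -6238/13985], P' = [148462/13985 -6712/13985; -6712/13985 6972/13985]
step 2: x' = [205210/1313561, 1329752/1313561], P' = [12908614/1313561 -553576/1313561; -553576/1313561 649788/1313561]

step 0: x̄ = F·x = [7, 2]
step 0: P̄ = F·P·Fᵀ + Q = [54 -16; -16 20]
step 0: y = z − H·x̄ = [-5]
step 0: S = H·P̄·Hᵀ + R = [82]
step 0: K = P̄·Hᵀ·S⁻¹ = [-16/41; 20/41]
step 0: x' = x̄ + K·y = [367/41, -18/41]
step 0: P' = (I − K·H)·P̄ = [1702/41 -16/41; -16/41 20/41]
step 1: x̄ = F·x = [-680/41, 734/41]
step 1: P̄ = F·P·Fᵀ + Q = [6878/41 -6712/41; -6712/41 6972/41]
step 1: y = z − H·x̄ = [-1509/41]
step 1: S = H·P̄·Hᵀ + R = [27970/41]
step 1: K = P̄·Hᵀ·S⁻¹ = [-6712/13985; 6972/13985]
step 1: x' = x̄ + K·y = [15088/13985, -6238/13985]
step 1: P' = (I − K·H)·P̄ = [148462/13985 -6712/13985; -6712/13985 6972/13985]
step 2: x̄ = F·x = [-11462/13985, 30176/13985]
step 2: P̄ = F·P·Fᵀ + Q = [604022/13985 -553576/13985; -553576/13985 649788/13985]
step 2: y = z − H·x̄ = [-32382/13985]
step 2: S = H·P̄·Hᵀ + R = [2627122/13985]
step 2: K = P̄·Hᵀ·S⁻¹ = [-553576/1313561; 649788/1313561]
step 2: x' = x̄ + K·y = [205210/1313561, 1329752/1313561]
step 2: P' = (I − K·H)·P̄ = [12908614/1313561 -553576/1313561; -553576/1313561 649788/1313561]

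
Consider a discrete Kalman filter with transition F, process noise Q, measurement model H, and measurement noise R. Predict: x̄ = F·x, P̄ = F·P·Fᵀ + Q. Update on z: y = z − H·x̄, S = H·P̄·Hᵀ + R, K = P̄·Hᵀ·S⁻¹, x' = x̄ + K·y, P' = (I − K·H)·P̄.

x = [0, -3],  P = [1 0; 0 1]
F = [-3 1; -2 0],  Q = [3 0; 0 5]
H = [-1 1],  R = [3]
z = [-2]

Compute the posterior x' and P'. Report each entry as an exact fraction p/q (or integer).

x' = [-4/13, -15/13]
P' = [120/13 99/13; 99/13 108/13]

x̄ = F·x = [-3, 0]
P̄ = F·P·Fᵀ + Q = [13 6; 6 9]
y = z − H·x̄ = [-5]
S = H·P̄·Hᵀ + R = [13]
K = P̄·Hᵀ·S⁻¹ = [-7/13; 3/13]
x' = x̄ + K·y = [-4/13, -15/13]
P' = (I − K·H)·P̄ = [120/13 99/13; 99/13 108/13]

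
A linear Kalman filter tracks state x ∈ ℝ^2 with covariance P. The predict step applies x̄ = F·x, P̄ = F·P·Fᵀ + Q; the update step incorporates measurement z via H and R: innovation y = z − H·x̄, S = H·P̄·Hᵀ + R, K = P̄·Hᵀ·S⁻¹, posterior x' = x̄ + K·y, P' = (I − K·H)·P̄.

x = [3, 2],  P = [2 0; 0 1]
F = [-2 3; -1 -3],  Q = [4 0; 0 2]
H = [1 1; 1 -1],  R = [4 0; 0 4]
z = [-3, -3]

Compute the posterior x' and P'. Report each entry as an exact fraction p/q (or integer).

x' = [-3, -6/5]
P' = [29/16 -1/16; -1/16 137/80]

x̄ = F·x = [0, -9]
P̄ = F·P·Fᵀ + Q = [21 -5; -5 13]
y = z − H·x̄ = [6, -12]
S = H·P̄·Hᵀ + R = [28 8; 8 48]
K = P̄·Hᵀ·S⁻¹ = [7/16 15/32; 33/80 -71/160]
x' = x̄ + K·y = [-3, -6/5]
P' = (I − K·H)·P̄ = [29/16 -1/16; -1/16 137/80]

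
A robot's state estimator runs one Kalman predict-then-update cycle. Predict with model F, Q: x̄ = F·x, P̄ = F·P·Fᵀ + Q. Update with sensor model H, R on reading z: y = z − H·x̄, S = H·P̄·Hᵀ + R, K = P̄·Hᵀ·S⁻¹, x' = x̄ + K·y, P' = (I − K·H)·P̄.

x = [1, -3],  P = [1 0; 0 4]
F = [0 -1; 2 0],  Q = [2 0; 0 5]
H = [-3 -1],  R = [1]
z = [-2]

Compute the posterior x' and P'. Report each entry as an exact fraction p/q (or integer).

x' = [15/32, 47/64]
P' = [15/16 -81/32; -81/32 495/64]

x̄ = F·x = [3, 2]
P̄ = F·P·Fᵀ + Q = [6 0; 0 9]
y = z − H·x̄ = [9]
S = H·P̄·Hᵀ + R = [64]
K = P̄·Hᵀ·S⁻¹ = [-9/32; -9/64]
x' = x̄ + K·y = [15/32, 47/64]
P' = (I − K·H)·P̄ = [15/16 -81/32; -81/32 495/64]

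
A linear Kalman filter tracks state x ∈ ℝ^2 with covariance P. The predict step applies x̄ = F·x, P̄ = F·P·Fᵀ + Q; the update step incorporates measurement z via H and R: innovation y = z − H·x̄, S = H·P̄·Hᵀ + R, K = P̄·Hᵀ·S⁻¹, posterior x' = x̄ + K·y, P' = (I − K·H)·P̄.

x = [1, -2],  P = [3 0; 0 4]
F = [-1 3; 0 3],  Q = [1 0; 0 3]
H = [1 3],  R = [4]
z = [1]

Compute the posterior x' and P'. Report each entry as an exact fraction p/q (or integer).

x̄ = F·x = [-7, -6]
P̄ = F·P·Fᵀ + Q = [40 36; 36 39]
y = z − H·x̄ = [26]
S = H·P̄·Hᵀ + R = [611]
K = P̄·Hᵀ·S⁻¹ = [148/611; 153/611]
x' = x̄ + K·y = [-33/47, 24/47]
P' = (I − K·H)·P̄ = [2536/611 -648/611; -648/611 420/611]

x' = [-33/47, 24/47]
P' = [2536/611 -648/611; -648/611 420/611]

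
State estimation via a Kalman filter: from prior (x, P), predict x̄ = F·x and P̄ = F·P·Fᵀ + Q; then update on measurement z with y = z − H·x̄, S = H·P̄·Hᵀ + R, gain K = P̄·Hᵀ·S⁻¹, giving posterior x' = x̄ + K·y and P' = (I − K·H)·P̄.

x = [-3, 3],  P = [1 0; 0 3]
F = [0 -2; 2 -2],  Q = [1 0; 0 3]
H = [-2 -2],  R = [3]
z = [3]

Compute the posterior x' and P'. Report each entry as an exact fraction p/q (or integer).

x' = [288/227, -678/227]
P' = [451/227 -376/227; -376/227 469/227]

x̄ = F·x = [-6, -12]
P̄ = F·P·Fᵀ + Q = [13 12; 12 19]
y = z − H·x̄ = [-33]
S = H·P̄·Hᵀ + R = [227]
K = P̄·Hᵀ·S⁻¹ = [-50/227; -62/227]
x' = x̄ + K·y = [288/227, -678/227]
P' = (I − K·H)·P̄ = [451/227 -376/227; -376/227 469/227]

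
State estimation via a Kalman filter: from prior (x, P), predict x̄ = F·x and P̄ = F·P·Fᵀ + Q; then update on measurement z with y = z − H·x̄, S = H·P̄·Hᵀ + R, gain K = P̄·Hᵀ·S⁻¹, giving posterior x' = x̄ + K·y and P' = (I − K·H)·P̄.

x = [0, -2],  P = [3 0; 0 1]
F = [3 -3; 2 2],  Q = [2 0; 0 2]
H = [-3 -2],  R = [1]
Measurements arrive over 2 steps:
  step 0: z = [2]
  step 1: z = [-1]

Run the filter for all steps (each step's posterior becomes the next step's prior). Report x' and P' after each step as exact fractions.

step 0: x̄ = F·x = [6, -4]
step 0: P̄ = F·P·Fᵀ + Q = [38 12; 12 18]
step 0: y = z − H·x̄ = [12]
step 0: S = H·P̄·Hᵀ + R = [559]
step 0: K = P̄·Hᵀ·S⁻¹ = [-138/559; -72/559]
step 0: x' = x̄ + K·y = [1698/559, -3100/559]
step 0: P' = (I − K·H)·P̄ = [2198/559 -3228/559; -3228/559 4878/559]
step 1: x̄ = F·x = [14394/559, -2804/559]
step 1: P̄ = F·P·Fᵀ + Q = [122906/559 -16080/559; -16080/559 3598/559]
step 1: y = z − H·x̄ = [37015/559]
step 1: S = H·P̄·Hᵀ + R = [928145/559]
step 1: K = P̄·Hᵀ·S⁻¹ = [-336558/928145; 41044/928145]
step 1: x' = x̄ + K·y = [322728/185629, -387576/185629]
step 1: P' = (I − K·H)·P̄ = [1437034/928145 -1987272/928145; -1987272/928145 2960386/928145]

step 0: x' = [1698/559, -3100/559], P' = [2198/559 -3228/559; -3228/559 4878/559]
step 1: x' = [322728/185629, -387576/185629], P' = [1437034/928145 -1987272/928145; -1987272/928145 2960386/928145]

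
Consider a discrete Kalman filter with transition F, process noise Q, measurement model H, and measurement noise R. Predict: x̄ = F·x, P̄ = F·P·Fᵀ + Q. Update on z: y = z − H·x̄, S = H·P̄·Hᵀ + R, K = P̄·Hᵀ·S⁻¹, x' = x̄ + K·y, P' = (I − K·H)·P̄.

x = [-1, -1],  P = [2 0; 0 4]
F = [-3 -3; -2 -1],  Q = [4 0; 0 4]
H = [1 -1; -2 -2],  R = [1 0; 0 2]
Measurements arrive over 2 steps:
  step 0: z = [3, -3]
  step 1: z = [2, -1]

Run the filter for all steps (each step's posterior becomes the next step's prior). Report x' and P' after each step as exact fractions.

step 0: x' = [748/343, -211/343], P' = [1114/3087 -328/3087; -328/3087 1072/3087]
step 1: x' = [1211857/1141061, -898183/1141061], P' = [399630/1141061 -117556/1141061; -117556/1141061 390076/1141061]

step 0: x̄ = F·x = [6, 3]
step 0: P̄ = F·P·Fᵀ + Q = [58 24; 24 16]
step 0: y = z − H·x̄ = [0, 15]
step 0: S = H·P̄·Hᵀ + R = [27 -84; -84 490]
step 0: K = P̄·Hᵀ·S⁻¹ = [206/441 -262/1029; -200/441 -248/1029]
step 0: x' = x̄ + K·y = [748/343, -211/343]
step 0: P' = (I − K·H)·P̄ = [1114/3087 -328/3087; -328/3087 1072/3087]
step 1: x̄ = F·x = [-1611/343, -1285/343]
step 1: P̄ = F·P·Fᵀ + Q = [2902/343 772/343; 772/343 16564/3087]
step 1: y = z − H·x̄ = [1012/343, -6135/343]
step 1: S = H·P̄·Hᵀ + R = [31873/3087 -19108/3087; -19108/3087 232486/3087]
step 1: K = P̄·Hᵀ·S⁻¹ = [517186/1141061 -282074/1141061; -507632/1141061 -272520/1141061]
step 1: x' = x̄ + K·y = [1211857/1141061, -898183/1141061]
step 1: P' = (I − K·H)·P̄ = [399630/1141061 -117556/1141061; -117556/1141061 390076/1141061]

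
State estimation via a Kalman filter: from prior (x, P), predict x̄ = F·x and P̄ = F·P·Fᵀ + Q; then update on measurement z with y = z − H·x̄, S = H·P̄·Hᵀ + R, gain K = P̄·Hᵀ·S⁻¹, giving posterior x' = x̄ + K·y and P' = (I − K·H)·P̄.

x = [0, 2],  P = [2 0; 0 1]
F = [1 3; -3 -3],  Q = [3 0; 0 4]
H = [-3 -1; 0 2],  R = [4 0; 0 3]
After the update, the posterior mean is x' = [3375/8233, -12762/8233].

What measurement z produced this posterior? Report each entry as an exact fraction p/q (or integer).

x̄ = F·x = [6, -6]
P̄ = F·P·Fᵀ + Q = [14 -15; -15 31]
S = H·P̄·Hᵀ + R = [71 28; 28 127]
K = P̄·Hᵀ·S⁻¹ = [-2589/8233 -1374/8233; 42/8233 4010/8233]
x' − x̄ = [-46023/8233, 36636/8233] = K·y
y = (KᵀK)⁻¹·Kᵀ·(x' − x̄) = [13, 9]
z = y + H·x̄ = [13, 9] + [-12, -12] = [1, -3]

z = [1, -3]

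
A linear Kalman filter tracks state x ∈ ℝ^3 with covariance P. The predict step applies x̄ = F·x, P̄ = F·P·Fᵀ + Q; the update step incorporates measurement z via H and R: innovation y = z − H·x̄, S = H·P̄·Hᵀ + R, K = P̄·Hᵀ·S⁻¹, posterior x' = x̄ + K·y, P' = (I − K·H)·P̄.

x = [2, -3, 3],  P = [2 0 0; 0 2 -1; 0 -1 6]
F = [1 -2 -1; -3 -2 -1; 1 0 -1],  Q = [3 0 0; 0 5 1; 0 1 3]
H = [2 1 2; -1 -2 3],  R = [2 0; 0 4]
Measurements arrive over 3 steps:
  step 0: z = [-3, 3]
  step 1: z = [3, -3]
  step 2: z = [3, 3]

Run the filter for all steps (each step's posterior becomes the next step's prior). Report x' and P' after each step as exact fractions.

step 0: x̄ = F·x = [5, -3, -1]
step 0: P̄ = F·P·Fᵀ + Q = [15 4 6; 4 33 -1; 6 -1 11]
step 0: y = z − H·x̄ = [-8, 5]
step 0: S = H·P̄·Hᵀ + R = [199 -25; -25 242]
step 0: K = P̄·Hᵀ·S⁻¹ = [11007/47533 155/47533; 7613/47533 -13552/47533; 8711/47533 6596/47533]
step 0: x' = x̄ + K·y = [150384/47533, -271263/47533, -84241/47533]
step 0: P' = (I − K·H)·P̄ = [207448/47533 -227826/47533 -82528/47533; -227826/47533 282386/47533 94246/47533; -82528/47533 94246/47533 44116/47533]
step 1: x̄ = F·x = [777151/47533, 175615/47533, 234625/47533]
step 1: P̄ = F·P·Fᵀ + Q = [2977051/47533 -148060/47533 1060764/47533; -148060/47533 426261/47533 -51607/47533; 1060764/47533 -51607/47533 559219/47533]
step 1: y = z − H·x̄ = [-2056568/47533, 281907/47533]
step 1: S = H·P̄·Hᵀ + R = [22353851/47533 1583653/47533; 1583653/47533 3567658/47533]
step 1: K = P̄·Hᵀ·S⁻¹ = [578311419/1625038153 -28341803/1625038153; 30649705/1625038153 -405001308/1625038153; 215315147/1625038153 232426110/1625038153]
step 1: x' = x̄ + K·y = [1379536630/1625038153, 2275790903/1625038153, 83876103/1625038153]
step 1: P' = (I − K·H)·P̄ = [5626126632/1625038153 -5901772874/1625038153 -2096928776/1625038153; -5901772874/1625038153 7234013098/1625038153 2315416030/1625038153; -2096928776/1625038153 2315416030/1625038153 1154535908/1625038153]
step 2: x̄ = F·x = [-3255921279/1625038153, -8774067799/1625038153, 1295660527/1625038153]
step 2: P̄ = F·P·Fᵀ + Q = [77654442559/1625038153 -5327076524/1625038153 27408897900/1625038153; -5327076524/1625038153 14709735729/1625038153 -1858285579/1625038153; 27408897900/1625038153 -1858285579/1625038153 15849634551/1625038153]
step 2: y = z − H·x̄ = [17569703762/1625038153, -19815923999/1625038153]
step 2: S = H·P̄·Hᵀ + R = [582505855263/1625038153 48498710529/1625038153; 48498710529/1625038153 122177982498/1625038153]
step 2: K = P̄·Hᵀ·S⁻¹ = [1660374111303/4705343559629 -72685277047/4705343559629; 303632500807/14116030678887 -1182727063820/4705343559629; 1884350760965/14116030678887 2008312663714/14116030678887]
step 2: x' = x̄ + K·y = [9410473807316/4705343559629, -29666865497263/14116030678887, 7138599958781/14116030678887]
step 2: P' = (I − K·H)·P̄ = [16278759602504/4705343559629 -17098049990834/4705343559629 -6069360495784/4705343559629; -17098049990834/4705343559629 20979068776978/4705343559629 20129179307842/14116030678887; -6069360495784/4705343559629 20129179307842/14116030678887 3342614198132/4705343559629]

step 0: x' = [150384/47533, -271263/47533, -84241/47533], P' = [207448/47533 -227826/47533 -82528/47533; -227826/47533 282386/47533 94246/47533; -82528/47533 94246/47533 44116/47533]
step 1: x' = [1379536630/1625038153, 2275790903/1625038153, 83876103/1625038153], P' = [5626126632/1625038153 -5901772874/1625038153 -2096928776/1625038153; -5901772874/1625038153 7234013098/1625038153 2315416030/1625038153; -2096928776/1625038153 2315416030/1625038153 1154535908/1625038153]
step 2: x' = [9410473807316/4705343559629, -29666865497263/14116030678887, 7138599958781/14116030678887], P' = [16278759602504/4705343559629 -17098049990834/4705343559629 -6069360495784/4705343559629; -17098049990834/4705343559629 20979068776978/4705343559629 20129179307842/14116030678887; -6069360495784/4705343559629 20129179307842/14116030678887 3342614198132/4705343559629]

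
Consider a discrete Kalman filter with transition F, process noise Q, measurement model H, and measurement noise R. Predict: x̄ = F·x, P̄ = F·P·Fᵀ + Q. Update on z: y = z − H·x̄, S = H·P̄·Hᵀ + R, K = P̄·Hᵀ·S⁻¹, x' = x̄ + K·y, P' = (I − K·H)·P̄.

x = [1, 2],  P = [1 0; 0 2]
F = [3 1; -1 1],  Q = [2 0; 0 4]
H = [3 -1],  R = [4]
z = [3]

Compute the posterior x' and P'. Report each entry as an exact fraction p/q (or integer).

x' = [115/67, 122/67]
P' = [71/67 133/67; 133/67 419/67]

x̄ = F·x = [5, 1]
P̄ = F·P·Fᵀ + Q = [13 -1; -1 7]
y = z − H·x̄ = [-11]
S = H·P̄·Hᵀ + R = [134]
K = P̄·Hᵀ·S⁻¹ = [20/67; -5/67]
x' = x̄ + K·y = [115/67, 122/67]
P' = (I − K·H)·P̄ = [71/67 133/67; 133/67 419/67]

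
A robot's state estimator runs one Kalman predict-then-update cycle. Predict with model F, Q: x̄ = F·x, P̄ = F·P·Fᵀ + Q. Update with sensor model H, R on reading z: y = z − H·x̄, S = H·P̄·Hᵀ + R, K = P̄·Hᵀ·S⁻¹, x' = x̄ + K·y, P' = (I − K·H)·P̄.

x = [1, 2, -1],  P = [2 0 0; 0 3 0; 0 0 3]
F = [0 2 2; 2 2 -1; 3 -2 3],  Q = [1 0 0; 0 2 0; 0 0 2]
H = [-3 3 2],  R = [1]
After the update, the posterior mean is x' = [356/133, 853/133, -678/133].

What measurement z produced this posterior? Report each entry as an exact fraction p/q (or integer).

z = [1]

x̄ = F·x = [2, 7, -4]
P̄ = F·P·Fᵀ + Q = [25 6 6; 6 25 -9; 6 -9 59]
S = H·P̄·Hᵀ + R = [399]
K = P̄·Hᵀ·S⁻¹ = [-15/133; 13/133; 73/399]
x' − x̄ = [90/133, -78/133, -146/133] = K·y
y = (KᵀK)⁻¹·Kᵀ·(x' − x̄) = [-6]
z = y + H·x̄ = [-6] + [7] = [1]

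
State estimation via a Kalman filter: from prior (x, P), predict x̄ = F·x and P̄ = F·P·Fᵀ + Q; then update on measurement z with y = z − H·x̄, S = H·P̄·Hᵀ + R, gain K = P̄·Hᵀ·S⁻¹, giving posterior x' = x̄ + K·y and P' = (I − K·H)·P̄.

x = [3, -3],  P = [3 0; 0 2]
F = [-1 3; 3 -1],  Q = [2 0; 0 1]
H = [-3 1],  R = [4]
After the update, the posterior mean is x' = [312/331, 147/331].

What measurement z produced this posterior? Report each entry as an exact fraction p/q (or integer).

z = [-3]

x̄ = F·x = [-12, 12]
P̄ = F·P·Fᵀ + Q = [23 -15; -15 30]
S = H·P̄·Hᵀ + R = [331]
K = P̄·Hᵀ·S⁻¹ = [-84/331; 75/331]
x' − x̄ = [4284/331, -3825/331] = K·y
y = (KᵀK)⁻¹·Kᵀ·(x' − x̄) = [-51]
z = y + H·x̄ = [-51] + [48] = [-3]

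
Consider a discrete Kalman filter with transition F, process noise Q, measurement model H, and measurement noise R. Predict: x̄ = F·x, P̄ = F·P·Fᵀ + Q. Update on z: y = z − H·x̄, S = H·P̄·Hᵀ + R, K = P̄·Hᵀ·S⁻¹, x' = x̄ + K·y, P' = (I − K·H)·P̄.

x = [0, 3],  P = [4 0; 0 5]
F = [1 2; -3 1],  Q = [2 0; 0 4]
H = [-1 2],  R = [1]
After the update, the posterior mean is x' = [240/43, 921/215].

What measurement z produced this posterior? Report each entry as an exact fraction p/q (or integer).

x̄ = F·x = [6, 3]
P̄ = F·P·Fᵀ + Q = [26 -2; -2 45]
S = H·P̄·Hᵀ + R = [215]
K = P̄·Hᵀ·S⁻¹ = [-6/43; 92/215]
x' − x̄ = [-18/43, 276/215] = K·y
y = (KᵀK)⁻¹·Kᵀ·(x' − x̄) = [3]
z = y + H·x̄ = [3] + [0] = [3]

z = [3]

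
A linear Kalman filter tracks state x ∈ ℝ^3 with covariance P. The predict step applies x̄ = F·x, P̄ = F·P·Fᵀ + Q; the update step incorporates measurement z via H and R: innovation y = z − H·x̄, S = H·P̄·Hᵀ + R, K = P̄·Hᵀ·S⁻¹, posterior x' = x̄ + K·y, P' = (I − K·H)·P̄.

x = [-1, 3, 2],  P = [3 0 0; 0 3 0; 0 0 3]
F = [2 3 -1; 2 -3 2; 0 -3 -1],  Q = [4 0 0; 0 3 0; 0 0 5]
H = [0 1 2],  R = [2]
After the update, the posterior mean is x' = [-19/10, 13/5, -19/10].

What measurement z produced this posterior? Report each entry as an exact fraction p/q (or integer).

z = [-1]

x̄ = F·x = [5, -7, -11]
P̄ = F·P·Fᵀ + Q = [46 -21 -24; -21 54 21; -24 21 35]
S = H·P̄·Hᵀ + R = [280]
K = P̄·Hᵀ·S⁻¹ = [-69/280; 12/35; 13/40]
x' − x̄ = [-69/10, 48/5, 91/10] = K·y
y = (KᵀK)⁻¹·Kᵀ·(x' − x̄) = [28]
z = y + H·x̄ = [28] + [-29] = [-1]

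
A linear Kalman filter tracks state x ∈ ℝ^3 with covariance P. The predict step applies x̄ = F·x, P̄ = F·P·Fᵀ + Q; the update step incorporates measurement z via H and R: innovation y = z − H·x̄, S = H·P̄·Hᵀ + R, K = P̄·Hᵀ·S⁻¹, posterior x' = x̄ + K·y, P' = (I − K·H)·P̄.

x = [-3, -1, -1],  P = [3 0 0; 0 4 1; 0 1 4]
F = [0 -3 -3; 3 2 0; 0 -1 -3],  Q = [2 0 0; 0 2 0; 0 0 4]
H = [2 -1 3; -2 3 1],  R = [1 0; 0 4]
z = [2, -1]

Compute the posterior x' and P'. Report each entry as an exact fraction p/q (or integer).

x' = [-353034/216673, -406587/216673, 243240/216673]
P' = [3307072/650019 873172/216673 -1285612/650019; 873172/216673 770950/216673 -320222/216673; -1285612/650019 -320222/216673 583270/650019]

x̄ = F·x = [6, -11, 4]
P̄ = F·P·Fᵀ + Q = [92 -30 60; -30 45 -14; 60 -14 50]
y = z − H·x̄ = [-33, 40]
S = H·P̄·Hᵀ + R = [1788 -945; -945 863]
K = P̄·Hᵀ·S⁻¹ = [137792/650019 -3434/216673; 14728/216673 61571/216673; 139252/650019 22708/216673]
x' = x̄ + K·y = [-353034/216673, -406587/216673, 243240/216673]
P' = (I − K·H)·P̄ = [3307072/650019 873172/216673 -1285612/650019; 873172/216673 770950/216673 -320222/216673; -1285612/650019 -320222/216673 583270/650019]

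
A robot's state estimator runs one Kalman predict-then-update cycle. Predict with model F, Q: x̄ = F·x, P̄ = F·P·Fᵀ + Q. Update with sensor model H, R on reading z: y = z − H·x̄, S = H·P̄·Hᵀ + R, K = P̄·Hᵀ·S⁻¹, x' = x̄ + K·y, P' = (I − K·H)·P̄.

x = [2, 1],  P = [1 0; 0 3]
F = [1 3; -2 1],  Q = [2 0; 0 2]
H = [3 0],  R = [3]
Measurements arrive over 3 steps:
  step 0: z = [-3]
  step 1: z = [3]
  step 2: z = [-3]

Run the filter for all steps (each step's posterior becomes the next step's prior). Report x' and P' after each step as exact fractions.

step 0: x' = [-85/91, -57/13], P' = [30/91 1/13; 1/13 96/13]
step 1: x' = [17624/18997, 39146/18997], P' = [6302/18997 1921/18997; 1921/18997 75829/18997]
step 2: x' = [-2079787/2233846, -2267917/1116923], P' = [738283/2233846 102639/1116923; 102639/1116923 4395215/1116923]

step 0: x̄ = F·x = [5, -3]
step 0: P̄ = F·P·Fᵀ + Q = [30 7; 7 9]
step 0: y = z − H·x̄ = [-18]
step 0: S = H·P̄·Hᵀ + R = [273]
step 0: K = P̄·Hᵀ·S⁻¹ = [30/91; 1/13]
step 0: x' = x̄ + K·y = [-85/91, -57/13]
step 0: P' = (I − K·H)·P̄ = [30/91 1/13; 1/13 96/13]
step 1: x̄ = F·x = [-1282/91, -229/91]
step 1: P̄ = F·P·Fᵀ + Q = [6302/91 1921/91; 1921/91 946/91]
step 1: y = z − H·x̄ = [4119/91]
step 1: S = H·P̄·Hᵀ + R = [56991/91]
step 1: K = P̄·Hᵀ·S⁻¹ = [6302/18997; 1921/18997]
step 1: x' = x̄ + K·y = [17624/18997, 39146/18997]
step 1: P' = (I − K·H)·P̄ = [6302/18997 1921/18997; 1921/18997 75829/18997]
step 2: x̄ = F·x = [135062/18997, 3898/18997]
step 2: P̄ = F·P·Fᵀ + Q = [738283/18997 205278/18997; 205278/18997 131347/18997]
step 2: y = z − H·x̄ = [-462177/18997]
step 2: S = H·P̄·Hᵀ + R = [6701538/18997]
step 2: K = P̄·Hᵀ·S⁻¹ = [738283/2233846; 102639/1116923]
step 2: x' = x̄ + K·y = [-2079787/2233846, -2267917/1116923]
step 2: P' = (I − K·H)·P̄ = [738283/2233846 102639/1116923; 102639/1116923 4395215/1116923]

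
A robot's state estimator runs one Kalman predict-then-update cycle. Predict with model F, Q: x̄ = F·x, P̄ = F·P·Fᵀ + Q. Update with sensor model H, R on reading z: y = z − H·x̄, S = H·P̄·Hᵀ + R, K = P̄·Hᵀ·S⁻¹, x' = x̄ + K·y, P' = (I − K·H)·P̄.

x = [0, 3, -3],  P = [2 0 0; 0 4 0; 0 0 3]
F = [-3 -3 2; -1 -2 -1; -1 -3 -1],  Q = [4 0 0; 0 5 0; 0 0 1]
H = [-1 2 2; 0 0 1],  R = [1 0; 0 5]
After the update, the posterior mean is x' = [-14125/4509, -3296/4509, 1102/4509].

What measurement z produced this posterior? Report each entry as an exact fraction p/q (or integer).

z = [2, 3]

x̄ = F·x = [-15, -3, -6]
P̄ = F·P·Fᵀ + Q = [70 24 36; 24 26 29; 36 29 42]
S = H·P̄·Hᵀ + R = [335 106; 106 47]
K = P̄·Hᵀ·S⁻¹ = [-1466/4509 6760/4509; 968/4509 599/4509; 530/4509 2834/4509]
x' − x̄ = [53510/4509, 10231/4509, 28156/4509] = K·y
y = (KᵀK)⁻¹·Kᵀ·(x' − x̄) = [5, 9]
z = y + H·x̄ = [5, 9] + [-3, -6] = [2, 3]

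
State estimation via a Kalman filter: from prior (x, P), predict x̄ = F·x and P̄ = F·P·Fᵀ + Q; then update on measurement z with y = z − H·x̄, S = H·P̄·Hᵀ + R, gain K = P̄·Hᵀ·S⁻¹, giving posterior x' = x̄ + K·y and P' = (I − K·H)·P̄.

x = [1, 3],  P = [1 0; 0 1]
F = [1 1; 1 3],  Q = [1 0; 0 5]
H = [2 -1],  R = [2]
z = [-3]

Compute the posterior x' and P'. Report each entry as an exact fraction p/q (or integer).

x̄ = F·x = [4, 10]
P̄ = F·P·Fᵀ + Q = [3 4; 4 15]
y = z − H·x̄ = [-1]
S = H·P̄·Hᵀ + R = [13]
K = P̄·Hᵀ·S⁻¹ = [2/13; -7/13]
x' = x̄ + K·y = [50/13, 137/13]
P' = (I − K·H)·P̄ = [35/13 66/13; 66/13 146/13]

x' = [50/13, 137/13]
P' = [35/13 66/13; 66/13 146/13]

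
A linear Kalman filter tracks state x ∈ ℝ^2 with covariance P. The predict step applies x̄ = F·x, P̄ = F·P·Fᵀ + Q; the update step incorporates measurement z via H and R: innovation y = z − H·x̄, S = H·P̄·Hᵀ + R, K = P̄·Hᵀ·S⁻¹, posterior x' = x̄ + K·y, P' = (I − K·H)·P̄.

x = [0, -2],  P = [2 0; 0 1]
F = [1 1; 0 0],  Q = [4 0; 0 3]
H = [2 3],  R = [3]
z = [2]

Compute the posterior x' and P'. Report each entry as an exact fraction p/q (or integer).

x' = [-16/29, 27/29]
P' = [105/29 -63/29; -63/29 93/58]

x̄ = F·x = [-2, 0]
P̄ = F·P·Fᵀ + Q = [7 0; 0 3]
y = z − H·x̄ = [6]
S = H·P̄·Hᵀ + R = [58]
K = P̄·Hᵀ·S⁻¹ = [7/29; 9/58]
x' = x̄ + K·y = [-16/29, 27/29]
P' = (I − K·H)·P̄ = [105/29 -63/29; -63/29 93/58]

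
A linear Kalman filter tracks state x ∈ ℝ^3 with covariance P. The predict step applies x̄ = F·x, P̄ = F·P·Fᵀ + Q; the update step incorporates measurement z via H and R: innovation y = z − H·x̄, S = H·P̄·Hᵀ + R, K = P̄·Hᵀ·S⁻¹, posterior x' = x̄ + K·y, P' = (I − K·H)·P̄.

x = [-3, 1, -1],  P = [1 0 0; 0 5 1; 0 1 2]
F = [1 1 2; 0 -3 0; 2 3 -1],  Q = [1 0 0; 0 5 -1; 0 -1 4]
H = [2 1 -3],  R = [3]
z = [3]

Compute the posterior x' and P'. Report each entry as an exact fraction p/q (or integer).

x' = [-301/66, -61/66, -13/3]
P' = [8663/528 -6019/528 173/24; -6019/528 7631/528 -73/24; 173/24 -73/24 49/12]

x̄ = F·x = [-4, -3, -2]
P̄ = F·P·Fᵀ + Q = [19 -21 18; -21 50 -43; 18 -43 49]
y = z − H·x̄ = [8]
S = H·P̄·Hᵀ + R = [528]
K = P̄·Hᵀ·S⁻¹ = [-37/528; 137/528; -7/24]
x' = x̄ + K·y = [-301/66, -61/66, -13/3]
P' = (I − K·H)·P̄ = [8663/528 -6019/528 173/24; -6019/528 7631/528 -73/24; 173/24 -73/24 49/12]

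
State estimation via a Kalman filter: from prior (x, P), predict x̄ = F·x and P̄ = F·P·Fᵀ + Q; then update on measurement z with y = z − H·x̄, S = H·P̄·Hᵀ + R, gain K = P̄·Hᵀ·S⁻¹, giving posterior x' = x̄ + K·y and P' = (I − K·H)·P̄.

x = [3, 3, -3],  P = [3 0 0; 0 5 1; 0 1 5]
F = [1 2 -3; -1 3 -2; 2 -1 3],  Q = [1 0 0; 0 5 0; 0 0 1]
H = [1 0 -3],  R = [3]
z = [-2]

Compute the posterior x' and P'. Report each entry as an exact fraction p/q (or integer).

x̄ = F·x = [18, 12, -6]
P̄ = F·P·Fᵀ + Q = [57 44 -40; 44 61 -40; -40 -40 57]
y = z − H·x̄ = [-38]
S = H·P̄·Hᵀ + R = [813]
K = P̄·Hᵀ·S⁻¹ = [59/271; 164/813; -211/813]
x' = x̄ + K·y = [2636/271, 3524/813, 3140/813]
P' = (I − K·H)·P̄ = [5004/271 2248/271 1609/271; 2248/271 22697/813 2084/813; 1609/271 2084/813 1820/813]

x' = [2636/271, 3524/813, 3140/813]
P' = [5004/271 2248/271 1609/271; 2248/271 22697/813 2084/813; 1609/271 2084/813 1820/813]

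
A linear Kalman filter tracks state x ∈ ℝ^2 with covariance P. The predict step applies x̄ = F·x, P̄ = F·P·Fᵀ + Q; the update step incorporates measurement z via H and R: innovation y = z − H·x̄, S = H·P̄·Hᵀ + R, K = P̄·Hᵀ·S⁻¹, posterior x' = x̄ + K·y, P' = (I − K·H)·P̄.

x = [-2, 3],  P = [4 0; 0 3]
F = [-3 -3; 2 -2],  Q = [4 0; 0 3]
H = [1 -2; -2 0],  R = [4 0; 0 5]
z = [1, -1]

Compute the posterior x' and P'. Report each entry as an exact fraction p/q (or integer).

x̄ = F·x = [-3, -10]
P̄ = F·P·Fᵀ + Q = [67 -6; -6 31]
y = z − H·x̄ = [-16, -7]
S = H·P̄·Hᵀ + R = [219 -158; -158 273]
K = P̄·Hᵀ·S⁻¹ = [395/34823 -16864/34823; -16668/34823 -8116/34823]
x' = x̄ + K·y = [7259/34823, -24730/34823]
P' = (I − K·H)·P̄ = [42160/34823 20290/34823; 20290/34823 43481/34823]

x' = [7259/34823, -24730/34823]
P' = [42160/34823 20290/34823; 20290/34823 43481/34823]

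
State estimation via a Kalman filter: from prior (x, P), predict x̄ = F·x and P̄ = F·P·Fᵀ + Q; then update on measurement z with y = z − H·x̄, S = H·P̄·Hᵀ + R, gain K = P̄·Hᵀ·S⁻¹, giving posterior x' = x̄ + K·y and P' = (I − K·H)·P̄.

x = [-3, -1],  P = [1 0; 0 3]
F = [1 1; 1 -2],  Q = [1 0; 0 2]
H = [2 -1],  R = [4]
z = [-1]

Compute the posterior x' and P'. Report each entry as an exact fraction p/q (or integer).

x' = [-146/59, -209/59]
P' = [70/59 80/59; 80/59 260/59]

x̄ = F·x = [-4, -1]
P̄ = F·P·Fᵀ + Q = [5 -5; -5 15]
y = z − H·x̄ = [6]
S = H·P̄·Hᵀ + R = [59]
K = P̄·Hᵀ·S⁻¹ = [15/59; -25/59]
x' = x̄ + K·y = [-146/59, -209/59]
P' = (I − K·H)·P̄ = [70/59 80/59; 80/59 260/59]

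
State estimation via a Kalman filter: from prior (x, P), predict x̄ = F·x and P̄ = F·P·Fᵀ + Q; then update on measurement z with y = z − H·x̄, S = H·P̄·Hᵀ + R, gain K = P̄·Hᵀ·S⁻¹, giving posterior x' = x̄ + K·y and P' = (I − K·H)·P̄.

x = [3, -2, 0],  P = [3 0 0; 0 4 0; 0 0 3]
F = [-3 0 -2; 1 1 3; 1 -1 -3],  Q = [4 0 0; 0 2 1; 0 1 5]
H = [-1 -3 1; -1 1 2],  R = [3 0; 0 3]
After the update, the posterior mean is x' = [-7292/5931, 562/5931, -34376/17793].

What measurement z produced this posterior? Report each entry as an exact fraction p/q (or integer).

z = [-1, -3]

x̄ = F·x = [-9, 1, 5]
P̄ = F·P·Fᵀ + Q = [43 -27 9; -27 36 -27; 9 -27 39]
S = H·P̄·Hᵀ + R = [391 67; 67 148]
K = P̄·Hᵀ·S⁻¹ = [1160/5931 -2609/5931; -1843/5931 1195/5931; 4538/17793 2995/17793]
x' − x̄ = [46087/5931, -5369/5931, -123341/17793] = K·y
y = (KᵀK)⁻¹·Kᵀ·(x' − x̄) = [-12, -23]
z = y + H·x̄ = [-12, -23] + [11, 20] = [-1, -3]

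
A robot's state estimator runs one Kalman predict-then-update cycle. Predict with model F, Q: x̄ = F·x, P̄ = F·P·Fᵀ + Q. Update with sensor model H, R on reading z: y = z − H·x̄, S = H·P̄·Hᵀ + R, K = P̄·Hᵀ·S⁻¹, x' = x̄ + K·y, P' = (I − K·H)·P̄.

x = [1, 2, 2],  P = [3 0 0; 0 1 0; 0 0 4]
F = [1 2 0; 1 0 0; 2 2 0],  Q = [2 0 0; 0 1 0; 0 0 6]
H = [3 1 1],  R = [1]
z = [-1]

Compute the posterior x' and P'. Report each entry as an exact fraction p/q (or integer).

x' = [35/99, -239/198, -73/99]
P' = [91/99 -83/99 -170/99; -83/99 431/198 43/99; -170/99 43/99 496/99]

x̄ = F·x = [5, 1, 6]
P̄ = F·P·Fᵀ + Q = [9 3 10; 3 4 6; 10 6 22]
y = z − H·x̄ = [-23]
S = H·P̄·Hᵀ + R = [198]
K = P̄·Hᵀ·S⁻¹ = [20/99; 19/198; 29/99]
x' = x̄ + K·y = [35/99, -239/198, -73/99]
P' = (I − K·H)·P̄ = [91/99 -83/99 -170/99; -83/99 431/198 43/99; -170/99 43/99 496/99]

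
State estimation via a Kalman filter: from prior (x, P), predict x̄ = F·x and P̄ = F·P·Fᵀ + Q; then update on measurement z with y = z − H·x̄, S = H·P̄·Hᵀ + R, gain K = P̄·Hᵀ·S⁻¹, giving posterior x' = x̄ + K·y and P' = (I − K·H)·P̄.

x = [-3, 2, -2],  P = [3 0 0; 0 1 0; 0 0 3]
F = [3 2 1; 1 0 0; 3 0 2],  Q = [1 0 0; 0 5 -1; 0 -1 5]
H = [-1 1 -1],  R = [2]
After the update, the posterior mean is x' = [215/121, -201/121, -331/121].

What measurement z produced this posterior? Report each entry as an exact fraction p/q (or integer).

z = [-1]

x̄ = F·x = [-7, -3, -13]
P̄ = F·P·Fᵀ + Q = [35 9 33; 9 8 8; 33 8 44]
S = H·P̄·Hᵀ + R = [121]
K = P̄·Hᵀ·S⁻¹ = [-59/121; -9/121; -69/121]
x' − x̄ = [1062/121, 162/121, 1242/121] = K·y
y = (KᵀK)⁻¹·Kᵀ·(x' − x̄) = [-18]
z = y + H·x̄ = [-18] + [17] = [-1]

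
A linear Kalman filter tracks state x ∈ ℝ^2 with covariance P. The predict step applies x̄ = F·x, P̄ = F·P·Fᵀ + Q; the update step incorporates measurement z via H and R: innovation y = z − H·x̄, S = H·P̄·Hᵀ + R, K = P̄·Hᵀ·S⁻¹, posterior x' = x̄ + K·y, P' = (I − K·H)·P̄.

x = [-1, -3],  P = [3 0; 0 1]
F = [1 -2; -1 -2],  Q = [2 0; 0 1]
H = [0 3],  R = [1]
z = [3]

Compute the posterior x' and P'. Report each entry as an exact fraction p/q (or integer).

x' = [311/73, 79/73]
P' = [648/73 1/73; 1/73 8/73]

x̄ = F·x = [5, 7]
P̄ = F·P·Fᵀ + Q = [9 1; 1 8]
y = z − H·x̄ = [-18]
S = H·P̄·Hᵀ + R = [73]
K = P̄·Hᵀ·S⁻¹ = [3/73; 24/73]
x' = x̄ + K·y = [311/73, 79/73]
P' = (I − K·H)·P̄ = [648/73 1/73; 1/73 8/73]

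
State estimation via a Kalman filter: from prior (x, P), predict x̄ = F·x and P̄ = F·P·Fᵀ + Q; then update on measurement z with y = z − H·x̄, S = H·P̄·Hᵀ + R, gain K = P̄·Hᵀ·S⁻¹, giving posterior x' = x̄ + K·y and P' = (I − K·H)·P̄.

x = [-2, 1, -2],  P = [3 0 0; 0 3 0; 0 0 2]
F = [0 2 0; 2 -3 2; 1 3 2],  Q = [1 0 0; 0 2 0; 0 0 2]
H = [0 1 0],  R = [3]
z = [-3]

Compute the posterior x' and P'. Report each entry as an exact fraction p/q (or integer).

x' = [-10/13, -45/13, -5]
P' = [88/13 -27/26 27/2; -27/26 147/52 -3/4; 27/2 -3/4 147/4]

x̄ = F·x = [2, -11, -3]
P̄ = F·P·Fᵀ + Q = [13 -18 18; -18 49 -13; 18 -13 40]
y = z − H·x̄ = [8]
S = H·P̄·Hᵀ + R = [52]
K = P̄·Hᵀ·S⁻¹ = [-9/26; 49/52; -1/4]
x' = x̄ + K·y = [-10/13, -45/13, -5]
P' = (I − K·H)·P̄ = [88/13 -27/26 27/2; -27/26 147/52 -3/4; 27/2 -3/4 147/4]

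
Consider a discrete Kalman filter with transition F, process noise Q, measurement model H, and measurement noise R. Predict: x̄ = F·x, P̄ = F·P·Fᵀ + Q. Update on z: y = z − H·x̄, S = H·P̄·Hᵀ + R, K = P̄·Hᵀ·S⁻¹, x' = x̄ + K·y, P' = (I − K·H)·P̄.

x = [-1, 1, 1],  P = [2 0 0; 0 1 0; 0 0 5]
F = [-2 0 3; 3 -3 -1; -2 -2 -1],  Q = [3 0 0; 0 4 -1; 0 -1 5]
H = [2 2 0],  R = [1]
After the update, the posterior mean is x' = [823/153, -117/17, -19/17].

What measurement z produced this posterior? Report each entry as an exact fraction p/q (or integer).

x̄ = F·x = [5, -7, -1]
P̄ = F·P·Fᵀ + Q = [56 -27 -7; -27 36 -2; -7 -2 22]
S = H·P̄·Hᵀ + R = [153]
K = P̄·Hᵀ·S⁻¹ = [58/153; 2/17; -2/17]
x' − x̄ = [58/153, 2/17, -2/17] = K·y
y = (KᵀK)⁻¹·Kᵀ·(x' − x̄) = [1]
z = y + H·x̄ = [1] + [-4] = [-3]

z = [-3]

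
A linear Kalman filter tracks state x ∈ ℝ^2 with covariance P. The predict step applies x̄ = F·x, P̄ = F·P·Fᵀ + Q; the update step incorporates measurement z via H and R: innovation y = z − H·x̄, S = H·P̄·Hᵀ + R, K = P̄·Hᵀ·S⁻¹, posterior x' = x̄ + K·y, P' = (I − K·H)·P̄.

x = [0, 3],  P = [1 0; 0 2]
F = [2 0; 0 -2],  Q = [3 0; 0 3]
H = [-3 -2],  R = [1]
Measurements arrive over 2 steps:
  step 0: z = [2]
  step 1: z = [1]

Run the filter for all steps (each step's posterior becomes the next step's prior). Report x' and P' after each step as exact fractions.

step 0: x̄ = F·x = [0, -6]
step 0: P̄ = F·P·Fᵀ + Q = [7 0; 0 11]
step 0: y = z − H·x̄ = [-10]
step 0: S = H·P̄·Hᵀ + R = [108]
step 0: K = P̄·Hᵀ·S⁻¹ = [-7/36; -11/54]
step 0: x' = x̄ + K·y = [35/18, -107/27]
step 0: P' = (I − K·H)·P̄ = [35/12 -77/18; -77/18 176/27]
step 1: x̄ = F·x = [35/9, 214/27]
step 1: P̄ = F·P·Fᵀ + Q = [44/3 154/9; 154/9 785/27]
step 1: y = z − H·x̄ = [770/27]
step 1: S = H·P̄·Hᵀ + R = [12275/27]
step 1: K = P̄·Hᵀ·S⁻¹ = [-2112/12275; -2956/12275]
step 1: x' = x̄ + K·y = [-2499/2455, 2598/2455]
step 1: P' = (I − K·H)·P̄ = [14828/12275 -21186/12275; -21186/12275 33257/12275]

step 0: x' = [35/18, -107/27], P' = [35/12 -77/18; -77/18 176/27]
step 1: x' = [-2499/2455, 2598/2455], P' = [14828/12275 -21186/12275; -21186/12275 33257/12275]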